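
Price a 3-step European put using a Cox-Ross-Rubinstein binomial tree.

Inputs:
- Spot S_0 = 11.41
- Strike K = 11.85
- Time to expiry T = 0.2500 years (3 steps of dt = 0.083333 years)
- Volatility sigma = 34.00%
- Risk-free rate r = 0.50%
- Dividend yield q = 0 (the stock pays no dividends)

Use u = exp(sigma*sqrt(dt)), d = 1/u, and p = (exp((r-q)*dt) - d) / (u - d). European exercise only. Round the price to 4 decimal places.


Answer: Price = V(0,0) = 1.0654

Derivation:
dt = T/N = 0.083333
u = exp(sigma*sqrt(dt)) = 1.103128; d = 1/u = 0.906513
p = (exp((r-q)*dt) - d) / (u - d) = 0.477602
Discount per step: exp(-r*dt) = 0.999583
Stock lattice S(k, i) with i counting down-moves:
  k=0: S(0,0) = 11.4100
  k=1: S(1,0) = 12.5867; S(1,1) = 10.3433
  k=2: S(2,0) = 13.8847; S(2,1) = 11.4100; S(2,2) = 9.3764
  k=3: S(3,0) = 15.3166; S(3,1) = 12.5867; S(3,2) = 10.3433; S(3,3) = 8.4998
Terminal payoffs V(N, i) = max(K - S_T, 0):
  V(3,0) = 0.000000; V(3,1) = 0.000000; V(3,2) = 1.506683; V(3,3) = 3.350209
Backward induction: V(k, i) = exp(-r*dt) * [p * V(k+1, i) + (1-p) * V(k+1, i+1)].
  V(2,0) = exp(-r*dt) * [p*0.000000 + (1-p)*0.000000] = 0.000000
  V(2,1) = exp(-r*dt) * [p*0.000000 + (1-p)*1.506683] = 0.786760
  V(2,2) = exp(-r*dt) * [p*1.506683 + (1-p)*3.350209] = 2.468709
  V(1,0) = exp(-r*dt) * [p*0.000000 + (1-p)*0.786760] = 0.410831
  V(1,1) = exp(-r*dt) * [p*0.786760 + (1-p)*2.468709] = 1.664713
  V(0,0) = exp(-r*dt) * [p*0.410831 + (1-p)*1.664713] = 1.065413


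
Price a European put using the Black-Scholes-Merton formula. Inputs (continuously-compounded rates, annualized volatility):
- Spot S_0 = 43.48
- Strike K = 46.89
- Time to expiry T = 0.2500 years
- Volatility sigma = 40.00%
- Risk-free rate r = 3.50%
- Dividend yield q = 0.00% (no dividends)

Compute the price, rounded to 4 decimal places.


Answer: Price = 5.2807

Derivation:
d1 = (ln(S/K) + (r - q + 0.5*sigma^2) * T) / (sigma * sqrt(T)) = -0.23376685
d2 = d1 - sigma * sqrt(T) = -0.43376685
exp(-rT) = 0.99128817; exp(-qT) = 1.00000000
P = K * exp(-rT) * N(-d2) - S_0 * exp(-qT) * N(-d1)
N(-d1) = 0.59241701; N(-d2) = 0.66777112
P = 46.8900 * 0.99128817 * 0.66777112 - 43.4800 * 1.00000000 * 0.59241701 = 5.2807


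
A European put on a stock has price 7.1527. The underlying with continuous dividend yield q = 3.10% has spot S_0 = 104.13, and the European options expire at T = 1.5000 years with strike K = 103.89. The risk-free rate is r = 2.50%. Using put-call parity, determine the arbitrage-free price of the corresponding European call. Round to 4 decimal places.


Answer: Call price = 6.4852

Derivation:
Put-call parity: C - P = S_0 * exp(-qT) - K * exp(-rT).
S_0 * exp(-qT) = 104.1300 * 0.95456456 = 99.39880769
K * exp(-rT) = 103.8900 * 0.96319442 = 100.06626806
C = P + S*exp(-qT) - K*exp(-rT)
C = 7.1527 + 99.39880769 - 100.06626806 = 6.4852


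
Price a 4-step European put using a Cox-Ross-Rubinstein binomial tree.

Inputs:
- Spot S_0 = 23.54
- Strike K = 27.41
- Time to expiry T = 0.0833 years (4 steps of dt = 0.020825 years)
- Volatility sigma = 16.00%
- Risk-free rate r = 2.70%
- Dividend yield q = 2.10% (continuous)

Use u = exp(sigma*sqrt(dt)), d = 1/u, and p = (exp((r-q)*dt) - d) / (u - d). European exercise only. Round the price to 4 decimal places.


Answer: Price = V(0,0) = 3.8496

Derivation:
dt = T/N = 0.020825
u = exp(sigma*sqrt(dt)) = 1.023358; d = 1/u = 0.977175
p = (exp((r-q)*dt) - d) / (u - d) = 0.496934
Discount per step: exp(-r*dt) = 0.999438
Stock lattice S(k, i) with i counting down-moves:
  k=0: S(0,0) = 23.5400
  k=1: S(1,0) = 24.0898; S(1,1) = 23.0027
  k=2: S(2,0) = 24.6525; S(2,1) = 23.5400; S(2,2) = 22.4777
  k=3: S(3,0) = 25.2284; S(3,1) = 24.0898; S(3,2) = 23.0027; S(3,3) = 21.9646
  k=4: S(4,0) = 25.8177; S(4,1) = 24.6525; S(4,2) = 23.5400; S(4,3) = 22.4777; S(4,4) = 21.4633
Terminal payoffs V(N, i) = max(K - S_T, 0):
  V(4,0) = 1.592342; V(4,1) = 2.757461; V(4,2) = 3.870000; V(4,3) = 4.932331; V(4,4) = 5.946721
Backward induction: V(k, i) = exp(-r*dt) * [p * V(k+1, i) + (1-p) * V(k+1, i+1)].
  V(3,0) = exp(-r*dt) * [p*1.592342 + (1-p)*2.757461] = 2.177250
  V(3,1) = exp(-r*dt) * [p*2.757461 + (1-p)*3.870000] = 3.315277
  V(3,2) = exp(-r*dt) * [p*3.870000 + (1-p)*4.932331] = 4.401947
  V(3,3) = exp(-r*dt) * [p*4.932331 + (1-p)*5.946721] = 5.439577
  V(2,0) = exp(-r*dt) * [p*2.177250 + (1-p)*3.315277] = 2.748208
  V(2,1) = exp(-r*dt) * [p*3.315277 + (1-p)*4.401947] = 3.859774
  V(2,2) = exp(-r*dt) * [p*4.401947 + (1-p)*5.439577] = 4.921176
  V(1,0) = exp(-r*dt) * [p*2.748208 + (1-p)*3.859774] = 3.305540
  V(1,1) = exp(-r*dt) * [p*3.859774 + (1-p)*4.921176] = 4.391260
  V(0,0) = exp(-r*dt) * [p*3.305540 + (1-p)*4.391260] = 3.849564


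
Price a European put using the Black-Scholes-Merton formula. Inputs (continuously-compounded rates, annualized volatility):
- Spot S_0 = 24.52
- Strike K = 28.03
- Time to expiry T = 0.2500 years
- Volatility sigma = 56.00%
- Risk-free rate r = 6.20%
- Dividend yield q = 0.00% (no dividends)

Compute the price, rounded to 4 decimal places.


Answer: Price = 4.6940

Derivation:
d1 = (ln(S/K) + (r - q + 0.5*sigma^2) * T) / (sigma * sqrt(T)) = -0.28245091
d2 = d1 - sigma * sqrt(T) = -0.56245091
exp(-rT) = 0.98461951; exp(-qT) = 1.00000000
P = K * exp(-rT) * N(-d2) - S_0 * exp(-qT) * N(-d1)
N(-d1) = 0.61120111; N(-d2) = 0.71309558
P = 28.0300 * 0.98461951 * 0.71309558 - 24.5200 * 1.00000000 * 0.61120111 = 4.6940


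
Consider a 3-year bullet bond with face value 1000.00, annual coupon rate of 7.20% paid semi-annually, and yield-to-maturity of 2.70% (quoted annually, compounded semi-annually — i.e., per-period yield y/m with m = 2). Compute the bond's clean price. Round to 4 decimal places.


Answer: Price = 1128.8441

Derivation:
Coupon per period c = face * coupon_rate / m = 36.000000
Periods per year m = 2; per-period yield y/m = 0.013500
Number of cashflows N = 6
Cashflows (t years, CF_t, discount factor 1/(1+y/m)^(m*t), PV):
  t = 0.5000: CF_t = 36.000000, DF = 0.986680, PV = 35.520474
  t = 1.0000: CF_t = 36.000000, DF = 0.973537, PV = 35.047335
  t = 1.5000: CF_t = 36.000000, DF = 0.960569, PV = 34.580498
  t = 2.0000: CF_t = 36.000000, DF = 0.947774, PV = 34.119879
  t = 2.5000: CF_t = 36.000000, DF = 0.935150, PV = 33.665397
  t = 3.0000: CF_t = 1036.000000, DF = 0.922694, PV = 955.910511
Price P = sum_t PV_t = 1128.844094


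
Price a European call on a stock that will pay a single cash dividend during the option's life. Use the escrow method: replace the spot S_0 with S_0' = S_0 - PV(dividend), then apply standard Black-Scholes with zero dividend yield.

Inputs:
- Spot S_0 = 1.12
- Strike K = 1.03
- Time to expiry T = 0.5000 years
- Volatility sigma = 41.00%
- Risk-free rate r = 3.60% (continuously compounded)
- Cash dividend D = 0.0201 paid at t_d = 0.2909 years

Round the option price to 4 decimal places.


PV(D) = D * exp(-r * t_d) = 0.0201 * 0.98958224 = 0.01989060
S_0' = S_0 - PV(D) = 1.1200 - 0.01989060 = 1.10010940
d1 = (ln(S_0'/K) + (r + sigma^2/2)*T) / (sigma*sqrt(T)) = 0.43418365
d2 = d1 - sigma*sqrt(T) = 0.14426987
exp(-rT) = 0.98216103
N(d1) = 0.66792246; N(d2) = 0.55735632
C = S_0' * N(d1) - K * exp(-rT) * N(d2) = 1.10010940 * 0.66792246 - 1.0300 * 0.98216103 * 0.55735632 = 0.1710

Answer: Price = 0.1710


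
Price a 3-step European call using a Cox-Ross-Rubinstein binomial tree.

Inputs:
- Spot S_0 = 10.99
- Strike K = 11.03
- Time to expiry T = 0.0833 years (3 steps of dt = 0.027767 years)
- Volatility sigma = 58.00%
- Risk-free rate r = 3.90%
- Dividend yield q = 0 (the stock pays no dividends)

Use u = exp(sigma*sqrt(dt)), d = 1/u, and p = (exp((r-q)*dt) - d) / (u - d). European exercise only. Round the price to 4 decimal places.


dt = T/N = 0.027767
u = exp(sigma*sqrt(dt)) = 1.101472; d = 1/u = 0.907876
p = (exp((r-q)*dt) - d) / (u - d) = 0.481454
Discount per step: exp(-r*dt) = 0.998918
Stock lattice S(k, i) with i counting down-moves:
  k=0: S(0,0) = 10.9900
  k=1: S(1,0) = 12.1052; S(1,1) = 9.9776
  k=2: S(2,0) = 13.3335; S(2,1) = 10.9900; S(2,2) = 9.0584
  k=3: S(3,0) = 14.6865; S(3,1) = 12.1052; S(3,2) = 9.9776; S(3,3) = 8.2239
Terminal payoffs V(N, i) = max(S_T - K, 0):
  V(3,0) = 3.656486; V(3,1) = 1.075176; V(3,2) = 0.000000; V(3,3) = 0.000000
Backward induction: V(k, i) = exp(-r*dt) * [p * V(k+1, i) + (1-p) * V(k+1, i+1)].
  V(2,0) = exp(-r*dt) * [p*3.656486 + (1-p)*1.075176] = 2.315448
  V(2,1) = exp(-r*dt) * [p*1.075176 + (1-p)*0.000000] = 0.517087
  V(2,2) = exp(-r*dt) * [p*0.000000 + (1-p)*0.000000] = 0.000000
  V(1,0) = exp(-r*dt) * [p*2.315448 + (1-p)*0.517087] = 1.381418
  V(1,1) = exp(-r*dt) * [p*0.517087 + (1-p)*0.000000] = 0.248684
  V(0,0) = exp(-r*dt) * [p*1.381418 + (1-p)*0.248684] = 0.793183

Answer: Price = V(0,0) = 0.7932


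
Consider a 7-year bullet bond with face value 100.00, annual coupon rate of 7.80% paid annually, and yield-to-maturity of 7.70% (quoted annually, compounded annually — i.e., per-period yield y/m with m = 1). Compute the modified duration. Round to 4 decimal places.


Coupon per period c = face * coupon_rate / m = 7.800000
Periods per year m = 1; per-period yield y/m = 0.077000
Number of cashflows N = 7
Cashflows (t years, CF_t, discount factor 1/(1+y/m)^(m*t), PV):
  t = 1.0000: CF_t = 7.800000, DF = 0.928505, PV = 7.242340
  t = 2.0000: CF_t = 7.800000, DF = 0.862122, PV = 6.724550
  t = 3.0000: CF_t = 7.800000, DF = 0.800484, PV = 6.243779
  t = 4.0000: CF_t = 7.800000, DF = 0.743254, PV = 5.797380
  t = 5.0000: CF_t = 7.800000, DF = 0.690115, PV = 5.382897
  t = 6.0000: CF_t = 7.800000, DF = 0.640775, PV = 4.998048
  t = 7.0000: CF_t = 107.800000, DF = 0.594963, PV = 64.137029
Price P = sum_t PV_t = 100.526022
First compute Macaulay numerator sum_t t * PV_t:
  t * PV_t at t = 1.0000: 7.242340
  t * PV_t at t = 2.0000: 13.449099
  t * PV_t at t = 3.0000: 18.731336
  t * PV_t at t = 4.0000: 23.189521
  t * PV_t at t = 5.0000: 26.914486
  t * PV_t at t = 6.0000: 29.988285
  t * PV_t at t = 7.0000: 448.959202
Macaulay duration D = 568.474269 / 100.526022 = 5.654996
Modified duration = D / (1 + y/m) = 5.654996 / (1 + 0.077000) = 5.250693

Answer: Modified duration = 5.2507


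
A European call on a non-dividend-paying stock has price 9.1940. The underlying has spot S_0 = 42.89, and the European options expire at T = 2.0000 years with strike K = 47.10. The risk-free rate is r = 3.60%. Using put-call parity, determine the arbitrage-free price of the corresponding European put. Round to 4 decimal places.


Put-call parity: C - P = S_0 * exp(-qT) - K * exp(-rT).
S_0 * exp(-qT) = 42.8900 * 1.00000000 = 42.89000000
K * exp(-rT) = 47.1000 * 0.93053090 = 43.82800519
P = C - S*exp(-qT) + K*exp(-rT)
P = 9.1940 - 42.89000000 + 43.82800519 = 10.1320

Answer: Put price = 10.1320


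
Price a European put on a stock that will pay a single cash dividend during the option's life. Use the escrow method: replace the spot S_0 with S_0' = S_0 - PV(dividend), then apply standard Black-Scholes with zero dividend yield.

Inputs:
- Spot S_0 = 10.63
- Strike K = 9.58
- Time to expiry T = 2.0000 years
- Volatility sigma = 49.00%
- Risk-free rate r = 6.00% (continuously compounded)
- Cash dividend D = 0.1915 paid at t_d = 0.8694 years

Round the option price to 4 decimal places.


PV(D) = D * exp(-r * t_d) = 0.1915 * 0.94917319 = 0.18176667
S_0' = S_0 - PV(D) = 10.6300 - 0.18176667 = 10.44823333
d1 = (ln(S_0'/K) + (r + sigma^2/2)*T) / (sigma*sqrt(T)) = 0.64484576
d2 = d1 - sigma*sqrt(T) = -0.04811889
exp(-rT) = 0.88692044
N(-d1) = 0.25951357; N(-d2) = 0.51918925
P = K * exp(-rT) * N(-d2) - S_0' * N(-d1) = 9.5800 * 0.88692044 * 0.51918925 - 10.44823333 * 0.25951357 = 1.6999

Answer: Price = 1.6999


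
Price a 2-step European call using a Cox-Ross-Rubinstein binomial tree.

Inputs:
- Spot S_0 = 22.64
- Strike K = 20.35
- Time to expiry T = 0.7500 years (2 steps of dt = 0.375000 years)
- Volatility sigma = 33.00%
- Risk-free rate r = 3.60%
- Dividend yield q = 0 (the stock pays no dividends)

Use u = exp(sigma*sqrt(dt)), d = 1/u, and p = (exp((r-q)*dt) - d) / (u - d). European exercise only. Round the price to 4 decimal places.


dt = T/N = 0.375000
u = exp(sigma*sqrt(dt)) = 1.223949; d = 1/u = 0.817027
p = (exp((r-q)*dt) - d) / (u - d) = 0.483051
Discount per step: exp(-r*dt) = 0.986591
Stock lattice S(k, i) with i counting down-moves:
  k=0: S(0,0) = 22.6400
  k=1: S(1,0) = 27.7102; S(1,1) = 18.4975
  k=2: S(2,0) = 33.9159; S(2,1) = 22.6400; S(2,2) = 15.1130
Terminal payoffs V(N, i) = max(S_T - K, 0):
  V(2,0) = 13.565904; V(2,1) = 2.290000; V(2,2) = 0.000000
Backward induction: V(k, i) = exp(-r*dt) * [p * V(k+1, i) + (1-p) * V(k+1, i+1)].
  V(1,0) = exp(-r*dt) * [p*13.565904 + (1-p)*2.290000] = 7.633095
  V(1,1) = exp(-r*dt) * [p*2.290000 + (1-p)*0.000000] = 1.091354
  V(0,0) = exp(-r*dt) * [p*7.633095 + (1-p)*1.091354] = 4.194343

Answer: Price = V(0,0) = 4.1943


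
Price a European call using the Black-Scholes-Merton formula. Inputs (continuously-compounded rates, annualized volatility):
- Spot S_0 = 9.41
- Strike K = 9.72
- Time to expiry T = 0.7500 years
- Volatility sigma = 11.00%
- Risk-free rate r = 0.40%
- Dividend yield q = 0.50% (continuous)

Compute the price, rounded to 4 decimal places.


d1 = (ln(S/K) + (r - q + 0.5*sigma^2) * T) / (sigma * sqrt(T)) = -0.30048630
d2 = d1 - sigma * sqrt(T) = -0.39574910
exp(-rT) = 0.99700450; exp(-qT) = 0.99625702
C = S_0 * exp(-qT) * N(d1) - K * exp(-rT) * N(d2)
N(d1) = 0.38190312; N(d2) = 0.34614507
C = 9.4100 * 0.99625702 * 0.38190312 - 9.7200 * 0.99700450 * 0.34614507 = 0.2258

Answer: Price = 0.2258


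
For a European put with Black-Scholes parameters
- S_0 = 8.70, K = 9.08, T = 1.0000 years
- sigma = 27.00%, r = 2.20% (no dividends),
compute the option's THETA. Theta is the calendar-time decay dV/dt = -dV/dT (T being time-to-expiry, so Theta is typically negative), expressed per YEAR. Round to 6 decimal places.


d1 = 0.0581438261; d2 = -0.2118561739
phi(d1) = 0.3982684970; exp(-qT) = 1.0000000000; exp(-rT) = 0.9782402351
Theta = -S*exp(-qT)*phi(d1)*sigma/(2*sqrt(T)) + r*K*exp(-rT)*N(-d2) - q*S*exp(-qT)*N(-d1)
N(-d1) = 0.4768170326; N(-d2) = 0.5838903787; sqrt(T) = 1.0000000000
Term 1 = -8.7000 * 1.0000000000 * 0.3982684970 * 0.2700 / (2 * 1.0000000000) = -0.4677663497
Term 2 = 0.0220 * 9.0800 * 0.9782402351 * 0.5838903787 = 0.1140999279
Term 3 = 0 (no dividend yield, q = 0)
Theta = -0.4677663497 + (0.1140999279) + (0.0000000000) = -0.353666

Answer: Theta = -0.353666


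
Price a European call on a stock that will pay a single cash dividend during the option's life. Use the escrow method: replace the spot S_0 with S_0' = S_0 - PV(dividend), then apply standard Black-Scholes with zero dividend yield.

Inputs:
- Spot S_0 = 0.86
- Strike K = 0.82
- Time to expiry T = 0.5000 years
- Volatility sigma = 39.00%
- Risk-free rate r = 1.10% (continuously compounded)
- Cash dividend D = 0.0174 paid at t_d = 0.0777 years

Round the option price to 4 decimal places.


Answer: Price = 0.1051

Derivation:
PV(D) = D * exp(-r * t_d) = 0.0174 * 0.99914567 = 0.01738513
S_0' = S_0 - PV(D) = 0.8600 - 0.01738513 = 0.84261487
d1 = (ln(S_0'/K) + (r + sigma^2/2)*T) / (sigma*sqrt(T)) = 0.25648268
d2 = d1 - sigma*sqrt(T) = -0.01928896
exp(-rT) = 0.99451510
N(d1) = 0.60121093; N(d2) = 0.49230530
C = S_0' * N(d1) - K * exp(-rT) * N(d2) = 0.84261487 * 0.60121093 - 0.8200 * 0.99451510 * 0.49230530 = 0.1051


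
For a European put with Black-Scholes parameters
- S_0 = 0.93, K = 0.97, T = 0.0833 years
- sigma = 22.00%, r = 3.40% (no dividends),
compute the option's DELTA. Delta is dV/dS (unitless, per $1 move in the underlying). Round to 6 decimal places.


Answer: Delta = -0.721353

Derivation:
d1 = -0.5868641661; d2 = -0.6503599928
phi(d1) = 0.3358323144; exp(-qT) = 1.0000000000; exp(-rT) = 0.9971718069
N(-d1) = 0.7213525311
Delta = -exp(-qT) * N(-d1) = -1.0000000000 * 0.7213525311 = -0.721353


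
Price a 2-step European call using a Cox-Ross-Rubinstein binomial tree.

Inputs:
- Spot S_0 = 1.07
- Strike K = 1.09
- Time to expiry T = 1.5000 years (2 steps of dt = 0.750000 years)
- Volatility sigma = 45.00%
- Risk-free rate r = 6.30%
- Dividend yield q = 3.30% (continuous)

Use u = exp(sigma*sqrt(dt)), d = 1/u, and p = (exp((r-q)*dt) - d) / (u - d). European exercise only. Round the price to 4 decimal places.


Answer: Price = V(0,0) = 0.2113

Derivation:
dt = T/N = 0.750000
u = exp(sigma*sqrt(dt)) = 1.476555; d = 1/u = 0.677252
p = (exp((r-q)*dt) - d) / (u - d) = 0.432255
Discount per step: exp(-r*dt) = 0.953849
Stock lattice S(k, i) with i counting down-moves:
  k=0: S(0,0) = 1.0700
  k=1: S(1,0) = 1.5799; S(1,1) = 0.7247
  k=2: S(2,0) = 2.3328; S(2,1) = 1.0700; S(2,2) = 0.4908
Terminal payoffs V(N, i) = max(S_T - K, 0):
  V(2,0) = 1.242829; V(2,1) = 0.000000; V(2,2) = 0.000000
Backward induction: V(k, i) = exp(-r*dt) * [p * V(k+1, i) + (1-p) * V(k+1, i+1)].
  V(1,0) = exp(-r*dt) * [p*1.242829 + (1-p)*0.000000] = 0.512426
  V(1,1) = exp(-r*dt) * [p*0.000000 + (1-p)*0.000000] = 0.000000
  V(0,0) = exp(-r*dt) * [p*0.512426 + (1-p)*0.000000] = 0.211277


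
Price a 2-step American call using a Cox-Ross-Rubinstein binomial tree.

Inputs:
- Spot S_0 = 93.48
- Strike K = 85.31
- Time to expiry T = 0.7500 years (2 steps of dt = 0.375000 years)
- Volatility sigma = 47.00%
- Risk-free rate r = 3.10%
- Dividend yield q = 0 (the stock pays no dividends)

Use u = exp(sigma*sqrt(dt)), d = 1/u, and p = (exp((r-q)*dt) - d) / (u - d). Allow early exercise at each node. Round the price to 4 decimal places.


dt = T/N = 0.375000
u = exp(sigma*sqrt(dt)) = 1.333511; d = 1/u = 0.749900
p = (exp((r-q)*dt) - d) / (u - d) = 0.448574
Discount per step: exp(-r*dt) = 0.988442
Stock lattice S(k, i) with i counting down-moves:
  k=0: S(0,0) = 93.4800
  k=1: S(1,0) = 124.6566; S(1,1) = 70.1007
  k=2: S(2,0) = 166.2309; S(2,1) = 93.4800; S(2,2) = 52.5685
Terminal payoffs V(N, i) = max(S_T - K, 0):
  V(2,0) = 80.920869; V(2,1) = 8.170000; V(2,2) = 0.000000
Backward induction: V(k, i) = exp(-r*dt) * [p * V(k+1, i) + (1-p) * V(k+1, i+1)]; then take max(V_cont, immediate exercise) for American.
  V(1,0) = exp(-r*dt) * [p*80.920869 + (1-p)*8.170000] = 40.332561; exercise = 39.346575; V(1,0) = max -> 40.332561
  V(1,1) = exp(-r*dt) * [p*8.170000 + (1-p)*0.000000] = 3.622494; exercise = 0.000000; V(1,1) = max -> 3.622494
  V(0,0) = exp(-r*dt) * [p*40.332561 + (1-p)*3.622494] = 19.857493; exercise = 8.170000; V(0,0) = max -> 19.857493

Answer: Price = V(0,0) = 19.8575


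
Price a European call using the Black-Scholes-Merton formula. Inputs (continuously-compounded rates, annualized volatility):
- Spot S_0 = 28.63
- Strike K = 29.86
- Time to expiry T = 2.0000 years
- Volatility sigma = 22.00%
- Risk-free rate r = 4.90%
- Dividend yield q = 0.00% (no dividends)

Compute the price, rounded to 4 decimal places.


Answer: Price = 4.2768

Derivation:
d1 = (ln(S/K) + (r - q + 0.5*sigma^2) * T) / (sigma * sqrt(T)) = 0.33534644
d2 = d1 - sigma * sqrt(T) = 0.02421946
exp(-rT) = 0.90664890; exp(-qT) = 1.00000000
C = S_0 * exp(-qT) * N(d1) - K * exp(-rT) * N(d2)
N(d1) = 0.63131812; N(d2) = 0.50966122
C = 28.6300 * 1.00000000 * 0.63131812 - 29.8600 * 0.90664890 * 0.50966122 = 4.2768


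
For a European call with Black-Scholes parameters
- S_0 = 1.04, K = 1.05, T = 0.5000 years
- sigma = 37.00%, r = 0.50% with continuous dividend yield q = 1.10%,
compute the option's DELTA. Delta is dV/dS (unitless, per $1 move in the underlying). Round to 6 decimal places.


Answer: Delta = 0.530060

Derivation:
d1 = 0.0827718137; d2 = -0.1788576953
phi(d1) = 0.3975780071; exp(-qT) = 0.9945150973; exp(-rT) = 0.9975031224
N(d1) = 0.5329835092
Delta = exp(-qT) * N(d1) = 0.9945150973 * 0.5329835092 = 0.530060


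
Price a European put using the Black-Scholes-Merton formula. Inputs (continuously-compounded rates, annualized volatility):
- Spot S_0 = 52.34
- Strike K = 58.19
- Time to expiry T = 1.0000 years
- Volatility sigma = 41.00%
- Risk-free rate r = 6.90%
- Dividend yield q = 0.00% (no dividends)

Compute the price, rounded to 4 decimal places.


Answer: Price = 9.6813

Derivation:
d1 = (ln(S/K) + (r - q + 0.5*sigma^2) * T) / (sigma * sqrt(T)) = 0.11487165
d2 = d1 - sigma * sqrt(T) = -0.29512835
exp(-rT) = 0.93332668; exp(-qT) = 1.00000000
P = K * exp(-rT) * N(-d2) - S_0 * exp(-qT) * N(-d1)
N(-d1) = 0.45427343; N(-d2) = 0.61605208
P = 58.1900 * 0.93332668 * 0.61605208 - 52.3400 * 1.00000000 * 0.45427343 = 9.6813


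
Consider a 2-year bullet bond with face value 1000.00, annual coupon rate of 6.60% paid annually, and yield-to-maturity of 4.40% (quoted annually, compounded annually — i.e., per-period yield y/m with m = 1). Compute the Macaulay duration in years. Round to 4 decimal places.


Answer: Macaulay duration = 1.9393 years

Derivation:
Coupon per period c = face * coupon_rate / m = 66.000000
Periods per year m = 1; per-period yield y/m = 0.044000
Number of cashflows N = 2
Cashflows (t years, CF_t, discount factor 1/(1+y/m)^(m*t), PV):
  t = 1.0000: CF_t = 66.000000, DF = 0.957854, PV = 63.218391
  t = 2.0000: CF_t = 1066.000000, DF = 0.917485, PV = 978.039078
Price P = sum_t PV_t = 1041.257468
Macaulay numerator sum_t t * PV_t:
  t * PV_t at t = 1.0000: 63.218391
  t * PV_t at t = 2.0000: 1956.078155
Macaulay duration D = (sum_t t * PV_t) / P = 2019.296546 / 1041.257468 = 1.939286


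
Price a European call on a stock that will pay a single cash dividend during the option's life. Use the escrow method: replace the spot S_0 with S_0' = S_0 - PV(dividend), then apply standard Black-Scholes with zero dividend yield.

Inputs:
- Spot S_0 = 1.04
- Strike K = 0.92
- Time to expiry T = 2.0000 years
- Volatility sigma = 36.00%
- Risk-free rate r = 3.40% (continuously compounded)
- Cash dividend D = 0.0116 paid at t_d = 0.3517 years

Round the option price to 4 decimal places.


Answer: Price = 0.2856

Derivation:
PV(D) = D * exp(-r * t_d) = 0.0116 * 0.98811341 = 0.01146212
S_0' = S_0 - PV(D) = 1.0400 - 0.01146212 = 1.02853788
d1 = (ln(S_0'/K) + (r + sigma^2/2)*T) / (sigma*sqrt(T)) = 0.60716877
d2 = d1 - sigma*sqrt(T) = 0.09805189
exp(-rT) = 0.93426047
N(d1) = 0.72813054; N(d2) = 0.53905446
C = S_0' * N(d1) - K * exp(-rT) * N(d2) = 1.02853788 * 0.72813054 - 0.9200 * 0.93426047 * 0.53905446 = 0.2856


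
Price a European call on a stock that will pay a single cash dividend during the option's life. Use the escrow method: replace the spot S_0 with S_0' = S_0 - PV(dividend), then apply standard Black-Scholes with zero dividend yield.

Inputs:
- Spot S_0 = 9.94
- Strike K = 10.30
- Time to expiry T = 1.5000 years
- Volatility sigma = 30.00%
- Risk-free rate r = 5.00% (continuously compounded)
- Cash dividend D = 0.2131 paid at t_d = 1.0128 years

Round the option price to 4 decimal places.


Answer: Price = 1.4987

Derivation:
PV(D) = D * exp(-r * t_d) = 0.2131 * 0.95062083 = 0.20257730
S_0' = S_0 - PV(D) = 9.9400 - 0.20257730 = 9.73742270
d1 = (ln(S_0'/K) + (r + sigma^2/2)*T) / (sigma*sqrt(T)) = 0.23496751
d2 = d1 - sigma*sqrt(T) = -0.13245595
exp(-rT) = 0.92774349
N(d1) = 0.59288303; N(d2) = 0.44731183
C = S_0' * N(d1) - K * exp(-rT) * N(d2) = 9.73742270 * 0.59288303 - 10.3000 * 0.92774349 * 0.44731183 = 1.4987


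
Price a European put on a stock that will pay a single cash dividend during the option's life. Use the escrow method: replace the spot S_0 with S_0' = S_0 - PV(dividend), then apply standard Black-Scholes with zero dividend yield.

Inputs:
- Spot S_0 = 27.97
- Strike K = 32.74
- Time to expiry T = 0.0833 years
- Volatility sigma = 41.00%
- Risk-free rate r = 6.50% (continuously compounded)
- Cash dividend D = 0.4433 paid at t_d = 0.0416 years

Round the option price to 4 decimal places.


PV(D) = D * exp(-r * t_d) = 0.4433 * 0.99729965 = 0.44210294
S_0' = S_0 - PV(D) = 27.9700 - 0.44210294 = 27.52789706
d1 = (ln(S_0'/K) + (r + sigma^2/2)*T) / (sigma*sqrt(T)) = -1.36041171
d2 = d1 - sigma*sqrt(T) = -1.47874484
exp(-rT) = 0.99460013
N(-d1) = 0.91315016; N(-d2) = 0.93039574
P = K * exp(-rT) * N(-d2) - S_0' * N(-d1) = 32.7400 * 0.99460013 * 0.93039574 - 27.52789706 * 0.91315016 = 5.1596

Answer: Price = 5.1596


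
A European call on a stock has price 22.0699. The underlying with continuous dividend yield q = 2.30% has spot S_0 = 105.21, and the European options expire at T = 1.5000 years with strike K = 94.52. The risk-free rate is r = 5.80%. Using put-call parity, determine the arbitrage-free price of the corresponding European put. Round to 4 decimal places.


Put-call parity: C - P = S_0 * exp(-qT) - K * exp(-rT).
S_0 * exp(-qT) = 105.2100 * 0.96608834 = 101.64215422
K * exp(-rT) = 94.5200 * 0.91667710 = 86.64431908
P = C - S*exp(-qT) + K*exp(-rT)
P = 22.0699 - 101.64215422 + 86.64431908 = 7.0721

Answer: Put price = 7.0721


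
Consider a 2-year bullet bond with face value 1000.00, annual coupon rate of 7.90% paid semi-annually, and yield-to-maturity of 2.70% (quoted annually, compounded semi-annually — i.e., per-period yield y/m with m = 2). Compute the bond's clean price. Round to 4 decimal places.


Coupon per period c = face * coupon_rate / m = 39.500000
Periods per year m = 2; per-period yield y/m = 0.013500
Number of cashflows N = 4
Cashflows (t years, CF_t, discount factor 1/(1+y/m)^(m*t), PV):
  t = 0.5000: CF_t = 39.500000, DF = 0.986680, PV = 38.973853
  t = 1.0000: CF_t = 39.500000, DF = 0.973537, PV = 38.454714
  t = 1.5000: CF_t = 39.500000, DF = 0.960569, PV = 37.942491
  t = 2.0000: CF_t = 1039.500000, DF = 0.947774, PV = 985.211520
Price P = sum_t PV_t = 1100.582578

Answer: Price = 1100.5826


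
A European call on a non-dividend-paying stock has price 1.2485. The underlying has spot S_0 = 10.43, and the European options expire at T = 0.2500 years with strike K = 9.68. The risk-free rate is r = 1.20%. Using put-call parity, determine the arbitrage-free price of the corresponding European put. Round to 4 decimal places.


Put-call parity: C - P = S_0 * exp(-qT) - K * exp(-rT).
S_0 * exp(-qT) = 10.4300 * 1.00000000 = 10.43000000
K * exp(-rT) = 9.6800 * 0.99700450 = 9.65100352
P = C - S*exp(-qT) + K*exp(-rT)
P = 1.2485 - 10.43000000 + 9.65100352 = 0.4695

Answer: Put price = 0.4695


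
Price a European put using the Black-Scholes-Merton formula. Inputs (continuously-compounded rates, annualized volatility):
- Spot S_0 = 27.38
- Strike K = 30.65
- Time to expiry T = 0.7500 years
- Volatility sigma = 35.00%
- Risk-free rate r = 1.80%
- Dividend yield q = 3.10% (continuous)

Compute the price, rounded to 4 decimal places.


d1 = (ln(S/K) + (r - q + 0.5*sigma^2) * T) / (sigma * sqrt(T)) = -0.25282116
d2 = d1 - sigma * sqrt(T) = -0.55593005
exp(-rT) = 0.98659072; exp(-qT) = 0.97701820
P = K * exp(-rT) * N(-d2) - S_0 * exp(-qT) * N(-d1)
N(-d1) = 0.59979679; N(-d2) = 0.71087066
P = 30.6500 * 0.98659072 * 0.71087066 - 27.3800 * 0.97701820 * 0.59979679 = 5.4510

Answer: Price = 5.4510


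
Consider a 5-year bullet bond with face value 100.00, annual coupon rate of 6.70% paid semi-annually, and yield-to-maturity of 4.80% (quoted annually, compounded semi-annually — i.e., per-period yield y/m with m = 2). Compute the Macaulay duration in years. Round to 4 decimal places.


Answer: Macaulay duration = 4.3615 years

Derivation:
Coupon per period c = face * coupon_rate / m = 3.350000
Periods per year m = 2; per-period yield y/m = 0.024000
Number of cashflows N = 10
Cashflows (t years, CF_t, discount factor 1/(1+y/m)^(m*t), PV):
  t = 0.5000: CF_t = 3.350000, DF = 0.976562, PV = 3.271484
  t = 1.0000: CF_t = 3.350000, DF = 0.953674, PV = 3.194809
  t = 1.5000: CF_t = 3.350000, DF = 0.931323, PV = 3.119931
  t = 2.0000: CF_t = 3.350000, DF = 0.909495, PV = 3.046807
  t = 2.5000: CF_t = 3.350000, DF = 0.888178, PV = 2.975398
  t = 3.0000: CF_t = 3.350000, DF = 0.867362, PV = 2.905662
  t = 3.5000: CF_t = 3.350000, DF = 0.847033, PV = 2.837560
  t = 4.0000: CF_t = 3.350000, DF = 0.827181, PV = 2.771055
  t = 4.5000: CF_t = 3.350000, DF = 0.807794, PV = 2.706108
  t = 5.0000: CF_t = 103.350000, DF = 0.788861, PV = 81.528775
Price P = sum_t PV_t = 108.357589
Macaulay numerator sum_t t * PV_t:
  t * PV_t at t = 0.5000: 1.635742
  t * PV_t at t = 1.0000: 3.194809
  t * PV_t at t = 1.5000: 4.679896
  t * PV_t at t = 2.0000: 6.093615
  t * PV_t at t = 2.5000: 7.438494
  t * PV_t at t = 3.0000: 8.716985
  t * PV_t at t = 3.5000: 9.931461
  t * PV_t at t = 4.0000: 11.084220
  t * PV_t at t = 4.5000: 12.177488
  t * PV_t at t = 5.0000: 407.643873
Macaulay duration D = (sum_t t * PV_t) / P = 472.596584 / 108.357589 = 4.361453


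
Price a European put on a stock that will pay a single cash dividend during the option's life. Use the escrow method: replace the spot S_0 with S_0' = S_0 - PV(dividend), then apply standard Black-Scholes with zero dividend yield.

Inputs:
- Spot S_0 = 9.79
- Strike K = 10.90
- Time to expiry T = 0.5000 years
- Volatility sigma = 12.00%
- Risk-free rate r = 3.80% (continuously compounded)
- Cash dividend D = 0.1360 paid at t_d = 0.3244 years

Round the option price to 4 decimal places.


Answer: Price = 1.0871

Derivation:
PV(D) = D * exp(-r * t_d) = 0.1360 * 0.98774847 = 0.13433379
S_0' = S_0 - PV(D) = 9.7900 - 0.13433379 = 9.65566621
d1 = (ln(S_0'/K) + (r + sigma^2/2)*T) / (sigma*sqrt(T)) = -1.16222280
d2 = d1 - sigma*sqrt(T) = -1.24707561
exp(-rT) = 0.98117936
N(-d1) = 0.87742751; N(-d2) = 0.89381511
P = K * exp(-rT) * N(-d2) - S_0' * N(-d1) = 10.9000 * 0.98117936 * 0.89381511 - 9.65566621 * 0.87742751 = 1.0871


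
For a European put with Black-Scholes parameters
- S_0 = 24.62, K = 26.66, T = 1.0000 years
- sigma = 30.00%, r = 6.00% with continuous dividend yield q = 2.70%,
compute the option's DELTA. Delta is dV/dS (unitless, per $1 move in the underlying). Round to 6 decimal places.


Answer: Delta = -0.488758

Derivation:
d1 = -0.0053506466; d2 = -0.3053506466
phi(d1) = 0.3989365697; exp(-qT) = 0.9733612415; exp(-rT) = 0.9417645336
N(-d1) = 0.5021345890
Delta = -exp(-qT) * N(-d1) = -0.9733612415 * 0.5021345890 = -0.488758


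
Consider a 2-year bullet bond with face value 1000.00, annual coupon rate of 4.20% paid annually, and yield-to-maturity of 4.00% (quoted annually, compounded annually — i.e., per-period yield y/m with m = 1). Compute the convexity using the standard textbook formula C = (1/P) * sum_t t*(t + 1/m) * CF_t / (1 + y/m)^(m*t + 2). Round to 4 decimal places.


Answer: Convexity = 5.3985

Derivation:
Coupon per period c = face * coupon_rate / m = 42.000000
Periods per year m = 1; per-period yield y/m = 0.040000
Number of cashflows N = 2
Cashflows (t years, CF_t, discount factor 1/(1+y/m)^(m*t), PV):
  t = 1.0000: CF_t = 42.000000, DF = 0.961538, PV = 40.384615
  t = 2.0000: CF_t = 1042.000000, DF = 0.924556, PV = 963.387574
Price P = sum_t PV_t = 1003.772189
Convexity numerator sum_t t*(t + 1/m) * CF_t / (1+y/m)^(m*t + 2):
  t = 1.0000: term = 74.675694
  t = 2.0000: term = 5344.235802
Convexity = (1/P) * sum = 5418.911496 / 1003.772189 = 5.398547


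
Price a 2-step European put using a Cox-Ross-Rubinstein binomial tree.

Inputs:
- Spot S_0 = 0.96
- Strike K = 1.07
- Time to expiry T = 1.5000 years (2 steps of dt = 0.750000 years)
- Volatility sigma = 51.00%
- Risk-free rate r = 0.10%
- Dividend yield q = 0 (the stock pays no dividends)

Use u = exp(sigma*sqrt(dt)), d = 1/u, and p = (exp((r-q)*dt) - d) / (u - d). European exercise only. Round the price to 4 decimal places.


Answer: Price = V(0,0) = 0.3007

Derivation:
dt = T/N = 0.750000
u = exp(sigma*sqrt(dt)) = 1.555307; d = 1/u = 0.642960
p = (exp((r-q)*dt) - d) / (u - d) = 0.392165
Discount per step: exp(-r*dt) = 0.999250
Stock lattice S(k, i) with i counting down-moves:
  k=0: S(0,0) = 0.9600
  k=1: S(1,0) = 1.4931; S(1,1) = 0.6172
  k=2: S(2,0) = 2.3222; S(2,1) = 0.9600; S(2,2) = 0.3969
Terminal payoffs V(N, i) = max(K - S_T, 0):
  V(2,0) = 0.000000; V(2,1) = 0.110000; V(2,2) = 0.673138
Backward induction: V(k, i) = exp(-r*dt) * [p * V(k+1, i) + (1-p) * V(k+1, i+1)].
  V(1,0) = exp(-r*dt) * [p*0.000000 + (1-p)*0.110000] = 0.066812
  V(1,1) = exp(-r*dt) * [p*0.110000 + (1-p)*0.673138] = 0.451956
  V(0,0) = exp(-r*dt) * [p*0.066812 + (1-p)*0.451956] = 0.300691


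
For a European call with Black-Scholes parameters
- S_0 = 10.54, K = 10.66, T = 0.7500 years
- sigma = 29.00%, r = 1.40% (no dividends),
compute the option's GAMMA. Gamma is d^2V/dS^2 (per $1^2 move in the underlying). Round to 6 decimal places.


Answer: Gamma = 0.149587

Derivation:
d1 = 0.1223051817; d2 = -0.1288421854
phi(d1) = 0.3959696105; exp(-qT) = 1.0000000000; exp(-rT) = 0.9895549326
Gamma = exp(-qT) * phi(d1) / (S * sigma * sqrt(T)) = 1.0000000000 * 0.3959696105 / (10.5400 * 0.2900 * 0.8660254038) = 0.149587


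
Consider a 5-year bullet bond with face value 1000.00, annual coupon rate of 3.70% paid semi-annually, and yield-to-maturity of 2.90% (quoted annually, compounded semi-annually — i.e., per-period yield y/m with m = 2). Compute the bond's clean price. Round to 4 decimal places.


Answer: Price = 1036.9866

Derivation:
Coupon per period c = face * coupon_rate / m = 18.500000
Periods per year m = 2; per-period yield y/m = 0.014500
Number of cashflows N = 10
Cashflows (t years, CF_t, discount factor 1/(1+y/m)^(m*t), PV):
  t = 0.5000: CF_t = 18.500000, DF = 0.985707, PV = 18.235584
  t = 1.0000: CF_t = 18.500000, DF = 0.971619, PV = 17.974947
  t = 1.5000: CF_t = 18.500000, DF = 0.957732, PV = 17.718036
  t = 2.0000: CF_t = 18.500000, DF = 0.944043, PV = 17.464796
  t = 2.5000: CF_t = 18.500000, DF = 0.930550, PV = 17.215176
  t = 3.0000: CF_t = 18.500000, DF = 0.917250, PV = 16.969124
  t = 3.5000: CF_t = 18.500000, DF = 0.904140, PV = 16.726588
  t = 4.0000: CF_t = 18.500000, DF = 0.891217, PV = 16.487519
  t = 4.5000: CF_t = 18.500000, DF = 0.878479, PV = 16.251867
  t = 5.0000: CF_t = 1018.500000, DF = 0.865923, PV = 881.943004
Price P = sum_t PV_t = 1036.986643


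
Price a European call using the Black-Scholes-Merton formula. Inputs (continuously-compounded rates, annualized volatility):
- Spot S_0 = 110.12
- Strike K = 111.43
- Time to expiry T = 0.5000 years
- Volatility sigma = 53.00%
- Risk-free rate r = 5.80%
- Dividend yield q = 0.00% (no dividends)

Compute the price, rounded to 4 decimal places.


d1 = (ln(S/K) + (r - q + 0.5*sigma^2) * T) / (sigma * sqrt(T)) = 0.23320939
d2 = d1 - sigma * sqrt(T) = -0.14155720
exp(-rT) = 0.97141646; exp(-qT) = 1.00000000
C = S_0 * exp(-qT) * N(d1) - K * exp(-rT) * N(d2)
N(d1) = 0.59220059; N(d2) = 0.44371489
C = 110.1200 * 1.00000000 * 0.59220059 - 111.4300 * 0.97141646 * 0.44371489 = 17.1832

Answer: Price = 17.1832


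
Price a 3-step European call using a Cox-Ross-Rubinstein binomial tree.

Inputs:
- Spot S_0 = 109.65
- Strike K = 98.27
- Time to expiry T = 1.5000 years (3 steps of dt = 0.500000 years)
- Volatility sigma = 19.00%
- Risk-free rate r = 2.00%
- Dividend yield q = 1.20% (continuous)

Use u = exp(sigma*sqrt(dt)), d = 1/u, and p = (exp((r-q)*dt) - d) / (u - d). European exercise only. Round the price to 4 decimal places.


dt = T/N = 0.500000
u = exp(sigma*sqrt(dt)) = 1.143793; d = 1/u = 0.874284
p = (exp((r-q)*dt) - d) / (u - d) = 0.481334
Discount per step: exp(-r*dt) = 0.990050
Stock lattice S(k, i) with i counting down-moves:
  k=0: S(0,0) = 109.6500
  k=1: S(1,0) = 125.4169; S(1,1) = 95.8652
  k=2: S(2,0) = 143.4511; S(2,1) = 109.6500; S(2,2) = 83.8134
  k=3: S(3,0) = 164.0784; S(3,1) = 125.4169; S(3,2) = 95.8652; S(3,3) = 73.2767
Terminal payoffs V(N, i) = max(S_T - K, 0):
  V(3,0) = 65.808396; V(3,1) = 27.146947; V(3,2) = 0.000000; V(3,3) = 0.000000
Backward induction: V(k, i) = exp(-r*dt) * [p * V(k+1, i) + (1-p) * V(k+1, i+1)].
  V(2,0) = exp(-r*dt) * [p*65.808396 + (1-p)*27.146947] = 45.300751
  V(2,1) = exp(-r*dt) * [p*27.146947 + (1-p)*0.000000] = 12.936742
  V(2,2) = exp(-r*dt) * [p*0.000000 + (1-p)*0.000000] = 0.000000
  V(1,0) = exp(-r*dt) * [p*45.300751 + (1-p)*12.936742] = 28.230925
  V(1,1) = exp(-r*dt) * [p*12.936742 + (1-p)*0.000000] = 6.164940
  V(0,0) = exp(-r*dt) * [p*28.230925 + (1-p)*6.164940] = 16.619032

Answer: Price = V(0,0) = 16.6190


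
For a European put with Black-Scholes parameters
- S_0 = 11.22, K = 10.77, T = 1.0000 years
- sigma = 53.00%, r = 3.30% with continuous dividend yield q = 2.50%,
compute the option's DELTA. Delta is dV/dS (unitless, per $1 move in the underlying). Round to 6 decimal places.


d1 = 0.3573271867; d2 = -0.1726728133
phi(d1) = 0.3742692232; exp(-qT) = 0.9753099120; exp(-rT) = 0.9675385596
N(-d1) = 0.3604234398
Delta = -exp(-qT) * N(-d1) = -0.9753099120 * 0.3604234398 = -0.351525

Answer: Delta = -0.351525


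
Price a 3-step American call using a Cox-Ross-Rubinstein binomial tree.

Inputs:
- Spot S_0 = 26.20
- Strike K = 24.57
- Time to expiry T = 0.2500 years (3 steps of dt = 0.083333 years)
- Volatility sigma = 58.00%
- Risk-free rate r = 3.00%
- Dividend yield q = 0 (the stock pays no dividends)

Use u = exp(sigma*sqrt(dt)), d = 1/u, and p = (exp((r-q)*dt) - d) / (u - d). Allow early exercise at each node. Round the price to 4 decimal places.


dt = T/N = 0.083333
u = exp(sigma*sqrt(dt)) = 1.182264; d = 1/u = 0.845834
p = (exp((r-q)*dt) - d) / (u - d) = 0.465680
Discount per step: exp(-r*dt) = 0.997503
Stock lattice S(k, i) with i counting down-moves:
  k=0: S(0,0) = 26.2000
  k=1: S(1,0) = 30.9753; S(1,1) = 22.1609
  k=2: S(2,0) = 36.6210; S(2,1) = 26.2000; S(2,2) = 18.7444
  k=3: S(3,0) = 43.2957; S(3,1) = 30.9753; S(3,2) = 22.1609; S(3,3) = 15.8547
Terminal payoffs V(N, i) = max(S_T - K, 0):
  V(3,0) = 18.725736; V(3,1) = 6.405327; V(3,2) = 0.000000; V(3,3) = 0.000000
Backward induction: V(k, i) = exp(-r*dt) * [p * V(k+1, i) + (1-p) * V(k+1, i+1)]; then take max(V_cont, immediate exercise) for American.
  V(2,0) = exp(-r*dt) * [p*18.725736 + (1-p)*6.405327] = 12.112375; exercise = 12.051026; V(2,0) = max -> 12.112375
  V(2,1) = exp(-r*dt) * [p*6.405327 + (1-p)*0.000000] = 2.975384; exercise = 1.630000; V(2,1) = max -> 2.975384
  V(2,2) = exp(-r*dt) * [p*0.000000 + (1-p)*0.000000] = 0.000000; exercise = 0.000000; V(2,2) = max -> 0.000000
  V(1,0) = exp(-r*dt) * [p*12.112375 + (1-p)*2.975384] = 7.212244; exercise = 6.405327; V(1,0) = max -> 7.212244
  V(1,1) = exp(-r*dt) * [p*2.975384 + (1-p)*0.000000] = 1.382117; exercise = 0.000000; V(1,1) = max -> 1.382117
  V(0,0) = exp(-r*dt) * [p*7.212244 + (1-p)*1.382117] = 4.086860; exercise = 1.630000; V(0,0) = max -> 4.086860

Answer: Price = V(0,0) = 4.0869


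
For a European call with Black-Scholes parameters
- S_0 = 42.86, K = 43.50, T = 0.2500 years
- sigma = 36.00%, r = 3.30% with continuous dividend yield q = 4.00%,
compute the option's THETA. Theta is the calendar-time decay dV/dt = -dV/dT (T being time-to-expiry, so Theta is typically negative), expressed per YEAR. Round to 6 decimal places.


d1 = -0.0020663781; d2 = -0.1820663781
phi(d1) = 0.3989414287; exp(-qT) = 0.9900498337; exp(-rT) = 0.9917839379
Theta = -S*exp(-qT)*phi(d1)*sigma/(2*sqrt(T)) - r*K*exp(-rT)*N(d2) + q*S*exp(-qT)*N(d1)
N(d1) = 0.4991756350; N(d2) = 0.4277653171; sqrt(T) = 0.5000000000
Term 1 = -42.8600 * 0.9900498337 * 0.3989414287 * 0.3600 / (2 * 0.5000000000) = -6.0942583533
Term 2 = -0.0330 * 43.5000 * 0.9917839379 * 0.4277653171 = -0.6090119813
Term 3 = 0.0400 * 42.8600 * 0.9900498337 * 0.4991756350 = 0.8472714886
Theta = -6.0942583533 + (-0.6090119813) + (0.8472714886) = -5.855999

Answer: Theta = -5.855999


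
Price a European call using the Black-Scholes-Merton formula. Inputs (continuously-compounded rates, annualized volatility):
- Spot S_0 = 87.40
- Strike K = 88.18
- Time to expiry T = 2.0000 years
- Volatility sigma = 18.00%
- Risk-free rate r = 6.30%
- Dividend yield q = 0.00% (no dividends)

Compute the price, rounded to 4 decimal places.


d1 = (ln(S/K) + (r - q + 0.5*sigma^2) * T) / (sigma * sqrt(T)) = 0.58735079
d2 = d1 - sigma * sqrt(T) = 0.33279235
exp(-rT) = 0.88161485; exp(-qT) = 1.00000000
C = S_0 * exp(-qT) * N(d1) - K * exp(-rT) * N(d2)
N(d1) = 0.72151593; N(d2) = 0.63035448
C = 87.4000 * 1.00000000 * 0.72151593 - 88.1800 * 0.88161485 * 0.63035448 = 14.0562

Answer: Price = 14.0562


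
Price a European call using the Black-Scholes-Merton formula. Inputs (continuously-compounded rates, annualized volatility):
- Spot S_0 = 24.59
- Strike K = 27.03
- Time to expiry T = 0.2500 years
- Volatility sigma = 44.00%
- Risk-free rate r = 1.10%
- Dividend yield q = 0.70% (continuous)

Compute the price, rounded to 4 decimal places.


d1 = (ln(S/K) + (r - q + 0.5*sigma^2) * T) / (sigma * sqrt(T)) = -0.31548865
d2 = d1 - sigma * sqrt(T) = -0.53548865
exp(-rT) = 0.99725378; exp(-qT) = 0.99825153
C = S_0 * exp(-qT) * N(d1) - K * exp(-rT) * N(d2)
N(d1) = 0.37619533; N(d2) = 0.29615600
C = 24.5900 * 0.99825153 * 0.37619533 - 27.0300 * 0.99725378 * 0.29615600 = 1.2514

Answer: Price = 1.2514
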